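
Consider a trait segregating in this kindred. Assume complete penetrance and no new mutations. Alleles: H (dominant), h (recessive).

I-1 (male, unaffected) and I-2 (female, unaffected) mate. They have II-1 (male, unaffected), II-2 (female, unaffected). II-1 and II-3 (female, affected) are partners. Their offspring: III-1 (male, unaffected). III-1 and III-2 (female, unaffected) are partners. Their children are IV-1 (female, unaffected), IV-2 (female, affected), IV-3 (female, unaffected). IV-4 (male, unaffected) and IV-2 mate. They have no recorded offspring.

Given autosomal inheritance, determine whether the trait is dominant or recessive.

recessive

III-1 and III-2 are both unaffected yet have an affected child IV-2. Under dominance, an affected child requires at least one affected parent, so the trait cannot be dominant.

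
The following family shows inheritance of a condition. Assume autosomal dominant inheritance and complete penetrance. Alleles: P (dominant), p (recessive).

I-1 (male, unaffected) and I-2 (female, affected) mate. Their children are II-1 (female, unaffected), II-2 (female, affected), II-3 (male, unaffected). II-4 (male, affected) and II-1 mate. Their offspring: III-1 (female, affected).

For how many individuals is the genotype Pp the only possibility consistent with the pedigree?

Obligate heterozygotes: I-2 is affected so carries P and passed p to II-1 (pp), so I-2 is Pp; II-2 is affected so carries P and received p from I-1 (pp), so II-2 is Pp; III-1 is affected so carries P and received p from II-1 (pp), so III-1 is Pp.
Every other individual is either homozygous by phenotype or has at least one consistent homozygous assignment, so the count is 3.

3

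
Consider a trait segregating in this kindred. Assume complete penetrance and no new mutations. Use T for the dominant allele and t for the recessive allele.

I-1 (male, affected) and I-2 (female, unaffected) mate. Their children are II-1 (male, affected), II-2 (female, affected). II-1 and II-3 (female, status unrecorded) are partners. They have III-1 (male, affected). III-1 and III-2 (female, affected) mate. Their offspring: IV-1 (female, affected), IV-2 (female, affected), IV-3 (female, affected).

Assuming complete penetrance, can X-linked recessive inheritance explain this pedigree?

A consistent assignment under X-linked recessive exists: I-1 X^t Y, I-2 X^T X^t, II-1 X^t Y, II-2 X^t X^t, II-3 X^T X^t, III-1 X^t Y, III-2 X^t X^t, IV-1 X^t X^t, IV-2 X^t X^t, IV-3 X^t X^t.
In this assignment every recorded phenotype matches its genotype and every non-founder's genotype is obtainable from its parents' genotypes, so the pedigree is consistent.

Yes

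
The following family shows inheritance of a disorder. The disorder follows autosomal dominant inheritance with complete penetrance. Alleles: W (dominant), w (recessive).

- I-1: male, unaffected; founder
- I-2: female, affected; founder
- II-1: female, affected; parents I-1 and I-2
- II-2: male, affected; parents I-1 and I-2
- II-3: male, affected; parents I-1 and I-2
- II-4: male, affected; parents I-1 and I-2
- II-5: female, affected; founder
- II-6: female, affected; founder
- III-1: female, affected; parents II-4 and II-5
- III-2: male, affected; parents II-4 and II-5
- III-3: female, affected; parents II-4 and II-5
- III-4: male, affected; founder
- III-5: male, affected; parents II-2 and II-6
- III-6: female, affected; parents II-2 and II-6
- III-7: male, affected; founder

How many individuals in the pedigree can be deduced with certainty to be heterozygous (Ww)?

4

Obligate heterozygotes: II-1 is affected so carries W and received w from I-1 (ww), so II-1 is Ww; II-2 is affected so carries W and received w from I-1 (ww), so II-2 is Ww; II-3 is affected so carries W and received w from I-1 (ww), so II-3 is Ww; II-4 is affected so carries W and received w from I-1 (ww), so II-4 is Ww.
Every other individual is either homozygous by phenotype or has at least one consistent homozygous assignment, so the count is 4.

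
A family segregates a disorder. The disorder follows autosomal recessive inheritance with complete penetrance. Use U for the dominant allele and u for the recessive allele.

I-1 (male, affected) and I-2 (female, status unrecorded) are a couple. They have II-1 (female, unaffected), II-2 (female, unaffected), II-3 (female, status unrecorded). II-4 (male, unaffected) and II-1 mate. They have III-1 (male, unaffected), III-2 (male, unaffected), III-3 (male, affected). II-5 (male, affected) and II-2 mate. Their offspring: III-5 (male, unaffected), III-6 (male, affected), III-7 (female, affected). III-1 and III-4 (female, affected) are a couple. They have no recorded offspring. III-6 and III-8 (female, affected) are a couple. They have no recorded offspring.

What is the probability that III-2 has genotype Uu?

2/3

II-4 is unaffected so carries U and passed u to III-3 (uu), so II-4 is Uu.
II-1 is unaffected so carries U and received u from I-1 (uu), so II-1 is Uu.
Their cross gives offspring ratios 1/4 UU : 1/2 Uu : 1/4 uu. Conditioning on III-2 being unaffected, P(Uu) = 1/2 / 3/4 = 2/3.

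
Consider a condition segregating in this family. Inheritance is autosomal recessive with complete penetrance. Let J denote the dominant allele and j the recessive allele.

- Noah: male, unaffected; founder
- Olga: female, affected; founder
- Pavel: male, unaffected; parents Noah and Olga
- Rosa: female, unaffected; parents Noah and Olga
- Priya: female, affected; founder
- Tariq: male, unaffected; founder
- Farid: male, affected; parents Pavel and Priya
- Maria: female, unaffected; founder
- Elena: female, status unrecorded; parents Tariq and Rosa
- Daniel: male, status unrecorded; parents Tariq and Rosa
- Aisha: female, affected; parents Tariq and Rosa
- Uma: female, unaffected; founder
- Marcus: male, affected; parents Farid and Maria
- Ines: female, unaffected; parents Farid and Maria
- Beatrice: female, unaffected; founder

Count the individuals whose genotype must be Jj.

Obligate heterozygotes: Pavel is unaffected so carries J and received j from Olga (jj), so Pavel is Jj; Rosa is unaffected so carries J and received j from Olga (jj), so Rosa is Jj; Tariq is unaffected so carries J and passed j to Aisha (jj), so Tariq is Jj; Maria is unaffected so carries J and passed j to Marcus (jj), so Maria is Jj; Ines is unaffected so carries J and received j from Farid (jj), so Ines is Jj.
Every other individual is either homozygous by phenotype or has at least one consistent homozygous assignment, so the count is 5.

5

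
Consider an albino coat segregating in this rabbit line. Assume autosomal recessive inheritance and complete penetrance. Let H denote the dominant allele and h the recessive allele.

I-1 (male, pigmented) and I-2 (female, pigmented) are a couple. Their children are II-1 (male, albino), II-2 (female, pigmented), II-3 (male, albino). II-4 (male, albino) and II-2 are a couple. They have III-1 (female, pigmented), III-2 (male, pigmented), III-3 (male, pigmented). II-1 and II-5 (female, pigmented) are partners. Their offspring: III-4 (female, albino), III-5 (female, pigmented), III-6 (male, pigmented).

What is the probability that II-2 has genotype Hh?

1/5

I-1 is pigmented so carries H and passed h to II-1 (hh), so I-1 is Hh.
I-2 is pigmented so carries H and passed h to II-1 (hh), so I-2 is Hh.
Their cross gives offspring ratios 1/4 HH : 1/2 Hh : 1/4 hh. Conditioning on II-2 being pigmented, P(Hh) = 1/2 / 3/4 = 2/3 before taking II-2's own offspring into account.
II-4 is albino, so II-4 is hh.
Now use II-2's offspring. Probability of each recorded status — pigmented daughter III-1: 1/2 if II-2 is Hh, 1 if HH; pigmented son III-2: 1/2 if II-2 is Hh, 1 if HH; pigmented son III-3: 1/2 if II-2 is Hh, 1 if HH.
Bayes: P(Hh) = 2/3·1/8 / (2/3·1/8 + 1/3·1) = 1/5.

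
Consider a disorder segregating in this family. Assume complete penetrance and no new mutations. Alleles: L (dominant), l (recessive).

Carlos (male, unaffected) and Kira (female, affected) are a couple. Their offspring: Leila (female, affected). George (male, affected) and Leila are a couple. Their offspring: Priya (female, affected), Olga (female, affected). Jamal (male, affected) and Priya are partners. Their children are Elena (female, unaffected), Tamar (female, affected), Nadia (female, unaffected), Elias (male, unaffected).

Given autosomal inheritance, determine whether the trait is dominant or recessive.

Jamal and Priya are both affected yet have an unaffected child Elena. Under a recessive model two affected parents are homozygous and every child would be affected, so the trait cannot be recessive.

dominant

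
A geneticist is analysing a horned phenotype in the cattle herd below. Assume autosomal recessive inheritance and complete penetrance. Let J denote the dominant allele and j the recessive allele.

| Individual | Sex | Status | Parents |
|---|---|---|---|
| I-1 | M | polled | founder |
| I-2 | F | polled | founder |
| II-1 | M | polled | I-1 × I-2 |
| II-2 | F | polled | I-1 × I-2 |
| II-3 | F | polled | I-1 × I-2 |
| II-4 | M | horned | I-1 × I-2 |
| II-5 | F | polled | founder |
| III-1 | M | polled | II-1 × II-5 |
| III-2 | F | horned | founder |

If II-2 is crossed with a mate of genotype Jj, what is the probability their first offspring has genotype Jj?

1/2

I-1 is polled so carries J and passed j to II-4 (jj), so I-1 is Jj.
I-2 is polled so carries J and passed j to II-4 (jj), so I-2 is Jj.
II-2 is a polled offspring of I-1 (Jj) × I-2 (Jj), whose cross gives 1/4 JJ : 1/2 Jj : 1/4 jj; conditioning on being polled, II-2 is JJ with probability 1/3, Jj with probability 2/3.
Summing over parental genotype combinations, P(offspring has genotype Jj) = 1/3·1/2 + 2/3·1/2 = 1/2.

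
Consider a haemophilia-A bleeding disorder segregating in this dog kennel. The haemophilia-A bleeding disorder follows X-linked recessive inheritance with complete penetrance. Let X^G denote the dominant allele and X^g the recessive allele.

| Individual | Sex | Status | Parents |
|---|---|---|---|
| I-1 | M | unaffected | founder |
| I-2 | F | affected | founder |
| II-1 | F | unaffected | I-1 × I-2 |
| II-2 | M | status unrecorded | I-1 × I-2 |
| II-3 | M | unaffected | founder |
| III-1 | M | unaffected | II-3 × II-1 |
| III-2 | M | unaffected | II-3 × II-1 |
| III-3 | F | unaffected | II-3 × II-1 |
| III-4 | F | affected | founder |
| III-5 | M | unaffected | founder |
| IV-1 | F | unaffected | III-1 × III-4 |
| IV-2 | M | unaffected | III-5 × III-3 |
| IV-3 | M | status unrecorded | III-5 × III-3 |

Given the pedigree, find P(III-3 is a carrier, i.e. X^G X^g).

1/3

II-3 is unaffected, so II-3 is X^G Y.
II-1 is unaffected so carries G and received g from I-2 (X^g X^g), so II-1 is X^G X^g.
Their cross gives offspring ratios 1/2 X^G X^G : 1/2 X^G X^g. Conditioning on III-3 being unaffected, P(X^G X^g) = 1/2 / 1 = 1/2 before taking III-3's own offspring into account.
III-5 is unaffected, so III-5 is X^G Y.
Now use III-3's offspring. Probability of each recorded status — unaffected son IV-2: 1/2 if III-3 is X^G X^g, 1 if X^G X^G. (IV-3: equally likely either way, so uninformative.)
Bayes: P(X^G X^g) = 1/2·1/2 / (1/2·1/2 + 1/2·1) = 1/3.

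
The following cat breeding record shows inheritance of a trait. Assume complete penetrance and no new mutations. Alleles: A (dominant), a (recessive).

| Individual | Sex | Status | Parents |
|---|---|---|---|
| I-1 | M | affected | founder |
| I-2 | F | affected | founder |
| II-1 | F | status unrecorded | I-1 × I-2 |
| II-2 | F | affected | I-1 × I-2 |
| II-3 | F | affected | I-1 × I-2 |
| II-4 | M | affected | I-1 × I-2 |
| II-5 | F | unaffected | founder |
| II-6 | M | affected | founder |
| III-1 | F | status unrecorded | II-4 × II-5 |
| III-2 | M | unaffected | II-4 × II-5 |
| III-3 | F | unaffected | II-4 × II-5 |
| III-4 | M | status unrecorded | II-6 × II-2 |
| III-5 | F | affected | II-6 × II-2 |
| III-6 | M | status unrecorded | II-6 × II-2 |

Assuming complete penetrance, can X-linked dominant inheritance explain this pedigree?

Under X-linked dominant, III-3 (unaffected, female) cannot arise from II-4 (affected) × II-5 (unaffected).

No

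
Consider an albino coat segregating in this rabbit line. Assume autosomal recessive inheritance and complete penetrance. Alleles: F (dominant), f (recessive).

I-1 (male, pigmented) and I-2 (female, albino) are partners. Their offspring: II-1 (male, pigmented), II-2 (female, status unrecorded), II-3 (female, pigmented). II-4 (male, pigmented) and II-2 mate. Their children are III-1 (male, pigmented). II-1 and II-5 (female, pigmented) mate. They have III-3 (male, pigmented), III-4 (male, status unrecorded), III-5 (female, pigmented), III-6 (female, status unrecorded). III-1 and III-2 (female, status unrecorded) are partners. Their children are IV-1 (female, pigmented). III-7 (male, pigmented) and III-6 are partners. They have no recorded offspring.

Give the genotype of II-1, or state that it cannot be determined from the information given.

Ff

From phenotype alone, II-1 is FF or Ff.
II-1 is pigmented so carries F and received f from I-2 (ff), so II-1 is Ff.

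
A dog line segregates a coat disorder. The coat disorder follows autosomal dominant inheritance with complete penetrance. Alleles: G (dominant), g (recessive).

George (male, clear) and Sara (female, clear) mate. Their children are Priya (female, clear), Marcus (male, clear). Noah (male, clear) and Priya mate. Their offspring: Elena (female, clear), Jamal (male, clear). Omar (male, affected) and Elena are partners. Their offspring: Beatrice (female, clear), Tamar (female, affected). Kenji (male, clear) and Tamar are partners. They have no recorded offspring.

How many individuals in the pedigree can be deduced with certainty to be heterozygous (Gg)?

Obligate heterozygotes: Omar is affected so carries G and passed g to Beatrice (gg), so Omar is Gg; Tamar is affected so carries G and received g from Elena (gg), so Tamar is Gg.
Every other individual is either homozygous by phenotype or has at least one consistent homozygous assignment, so the count is 2.

2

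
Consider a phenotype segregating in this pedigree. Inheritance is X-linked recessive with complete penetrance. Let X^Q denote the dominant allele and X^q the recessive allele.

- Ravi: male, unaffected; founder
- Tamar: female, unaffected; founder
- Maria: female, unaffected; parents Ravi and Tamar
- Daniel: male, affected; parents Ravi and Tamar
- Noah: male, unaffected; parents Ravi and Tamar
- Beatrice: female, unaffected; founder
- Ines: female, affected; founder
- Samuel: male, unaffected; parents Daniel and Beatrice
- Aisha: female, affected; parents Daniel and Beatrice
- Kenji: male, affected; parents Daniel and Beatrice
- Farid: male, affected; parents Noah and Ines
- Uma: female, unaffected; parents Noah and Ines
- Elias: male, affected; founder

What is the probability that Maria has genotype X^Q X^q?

Ravi is unaffected, so Ravi is X^Q Y.
Tamar is unaffected so carries Q and passed q to Daniel (X^q Y), so Tamar is X^Q X^q.
Their cross gives offspring ratios 1/2 X^Q X^Q : 1/2 X^Q X^q. Conditioning on Maria being unaffected, P(X^Q X^q) = 1/2 / 1 = 1/2.

1/2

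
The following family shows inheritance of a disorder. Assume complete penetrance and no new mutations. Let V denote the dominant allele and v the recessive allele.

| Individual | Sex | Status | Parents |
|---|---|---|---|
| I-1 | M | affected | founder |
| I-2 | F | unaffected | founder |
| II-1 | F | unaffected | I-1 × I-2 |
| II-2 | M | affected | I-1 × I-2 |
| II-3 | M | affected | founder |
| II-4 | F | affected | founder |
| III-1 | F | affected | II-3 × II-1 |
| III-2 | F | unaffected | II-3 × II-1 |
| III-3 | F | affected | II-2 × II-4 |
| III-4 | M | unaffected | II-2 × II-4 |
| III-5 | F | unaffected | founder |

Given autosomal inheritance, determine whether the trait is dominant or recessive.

dominant

II-2 and II-4 are both affected yet have an unaffected child III-4. Under a recessive model two affected parents are homozygous and every child would be affected, so the trait cannot be recessive.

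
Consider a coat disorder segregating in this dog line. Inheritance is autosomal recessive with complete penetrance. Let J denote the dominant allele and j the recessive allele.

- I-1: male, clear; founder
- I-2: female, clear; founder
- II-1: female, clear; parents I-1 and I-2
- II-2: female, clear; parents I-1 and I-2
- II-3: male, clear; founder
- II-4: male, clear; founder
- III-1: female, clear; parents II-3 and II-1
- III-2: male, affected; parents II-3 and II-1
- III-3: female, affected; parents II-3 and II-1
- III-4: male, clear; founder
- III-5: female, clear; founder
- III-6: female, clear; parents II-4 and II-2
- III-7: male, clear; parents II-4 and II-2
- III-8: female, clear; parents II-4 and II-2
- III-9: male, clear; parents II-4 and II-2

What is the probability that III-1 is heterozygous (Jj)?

II-3 is clear so carries J and passed j to III-2 (jj), so II-3 is Jj.
II-1 is clear so carries J and passed j to III-2 (jj), so II-1 is Jj.
Their cross gives offspring ratios 1/4 JJ : 1/2 Jj : 1/4 jj. Conditioning on III-1 being clear, P(Jj) = 1/2 / 3/4 = 2/3.

2/3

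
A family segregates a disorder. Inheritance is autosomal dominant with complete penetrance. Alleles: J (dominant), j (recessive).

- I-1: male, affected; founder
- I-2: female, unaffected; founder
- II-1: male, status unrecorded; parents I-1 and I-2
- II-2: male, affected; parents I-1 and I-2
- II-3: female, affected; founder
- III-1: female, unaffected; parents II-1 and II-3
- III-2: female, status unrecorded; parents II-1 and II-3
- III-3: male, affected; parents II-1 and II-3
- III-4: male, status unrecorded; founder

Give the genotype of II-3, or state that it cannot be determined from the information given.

From phenotype alone, II-3 is JJ or Jj.
II-3 is affected so carries J and passed j to III-1 (jj), so II-3 is Jj.

Jj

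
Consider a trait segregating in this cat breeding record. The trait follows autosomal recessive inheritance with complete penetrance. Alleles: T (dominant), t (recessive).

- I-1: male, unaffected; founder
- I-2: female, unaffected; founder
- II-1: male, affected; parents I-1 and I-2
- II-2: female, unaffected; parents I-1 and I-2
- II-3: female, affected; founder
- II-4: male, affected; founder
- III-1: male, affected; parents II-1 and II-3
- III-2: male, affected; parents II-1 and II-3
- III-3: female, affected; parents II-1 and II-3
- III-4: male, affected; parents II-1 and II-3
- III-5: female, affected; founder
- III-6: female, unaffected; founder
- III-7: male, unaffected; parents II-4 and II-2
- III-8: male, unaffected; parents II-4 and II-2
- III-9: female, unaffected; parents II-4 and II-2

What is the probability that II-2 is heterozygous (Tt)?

1/5

I-1 is unaffected so carries T and passed t to II-1 (tt), so I-1 is Tt.
I-2 is unaffected so carries T and passed t to II-1 (tt), so I-2 is Tt.
Their cross gives offspring ratios 1/4 TT : 1/2 Tt : 1/4 tt. Conditioning on II-2 being unaffected, P(Tt) = 1/2 / 3/4 = 2/3 before taking II-2's own offspring into account.
II-4 is affected, so II-4 is tt.
Now use II-2's offspring. Probability of each recorded status — unaffected son III-7: 1/2 if II-2 is Tt, 1 if TT; unaffected son III-8: 1/2 if II-2 is Tt, 1 if TT; unaffected daughter III-9: 1/2 if II-2 is Tt, 1 if TT.
Bayes: P(Tt) = 2/3·1/8 / (2/3·1/8 + 1/3·1) = 1/5.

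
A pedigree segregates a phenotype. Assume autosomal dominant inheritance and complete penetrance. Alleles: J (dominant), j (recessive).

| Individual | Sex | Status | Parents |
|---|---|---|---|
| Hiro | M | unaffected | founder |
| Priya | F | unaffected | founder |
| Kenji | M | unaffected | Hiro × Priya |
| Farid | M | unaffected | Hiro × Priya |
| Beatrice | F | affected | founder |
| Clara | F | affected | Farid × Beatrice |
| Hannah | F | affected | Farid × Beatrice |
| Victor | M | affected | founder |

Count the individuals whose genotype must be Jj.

2

Obligate heterozygotes: Clara is affected so carries J and received j from Farid (jj), so Clara is Jj; Hannah is affected so carries J and received j from Farid (jj), so Hannah is Jj.
Every other individual is either homozygous by phenotype or has at least one consistent homozygous assignment, so the count is 2.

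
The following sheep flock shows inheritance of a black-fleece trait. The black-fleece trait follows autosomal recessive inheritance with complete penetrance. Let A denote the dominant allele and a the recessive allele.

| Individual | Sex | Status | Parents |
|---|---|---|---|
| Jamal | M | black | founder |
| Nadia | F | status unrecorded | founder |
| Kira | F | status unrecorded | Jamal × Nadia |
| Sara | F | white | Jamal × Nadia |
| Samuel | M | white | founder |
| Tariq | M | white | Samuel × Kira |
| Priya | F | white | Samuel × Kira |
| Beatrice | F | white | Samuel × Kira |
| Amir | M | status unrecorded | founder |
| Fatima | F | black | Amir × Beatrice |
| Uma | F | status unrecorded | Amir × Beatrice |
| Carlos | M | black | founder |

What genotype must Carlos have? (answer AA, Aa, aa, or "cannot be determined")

aa

Carlos is black, so Carlos is aa.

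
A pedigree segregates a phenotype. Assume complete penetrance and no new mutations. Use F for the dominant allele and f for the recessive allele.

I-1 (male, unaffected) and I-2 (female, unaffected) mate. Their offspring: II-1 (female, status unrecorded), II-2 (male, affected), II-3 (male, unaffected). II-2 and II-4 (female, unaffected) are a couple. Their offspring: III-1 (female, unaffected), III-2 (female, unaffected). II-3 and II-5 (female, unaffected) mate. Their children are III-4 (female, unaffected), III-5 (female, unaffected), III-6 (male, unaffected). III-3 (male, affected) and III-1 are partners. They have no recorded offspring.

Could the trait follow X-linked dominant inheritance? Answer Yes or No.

No

Under X-linked dominant, II-2 (affected, male) cannot arise from I-1 (unaffected) × I-2 (unaffected).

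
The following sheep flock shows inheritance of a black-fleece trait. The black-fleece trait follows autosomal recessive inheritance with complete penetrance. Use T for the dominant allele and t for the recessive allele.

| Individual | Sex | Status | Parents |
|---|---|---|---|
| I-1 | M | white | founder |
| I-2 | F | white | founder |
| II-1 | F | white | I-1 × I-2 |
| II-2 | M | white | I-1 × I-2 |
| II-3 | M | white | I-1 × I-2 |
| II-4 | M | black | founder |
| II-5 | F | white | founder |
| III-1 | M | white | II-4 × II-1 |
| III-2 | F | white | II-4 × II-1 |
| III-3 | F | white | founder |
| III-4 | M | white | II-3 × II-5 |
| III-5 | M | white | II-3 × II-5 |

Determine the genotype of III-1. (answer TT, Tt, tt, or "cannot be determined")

From phenotype alone, III-1 is TT or Tt.
III-1 is white so carries T and received t from II-4 (tt), so III-1 is Tt.

Tt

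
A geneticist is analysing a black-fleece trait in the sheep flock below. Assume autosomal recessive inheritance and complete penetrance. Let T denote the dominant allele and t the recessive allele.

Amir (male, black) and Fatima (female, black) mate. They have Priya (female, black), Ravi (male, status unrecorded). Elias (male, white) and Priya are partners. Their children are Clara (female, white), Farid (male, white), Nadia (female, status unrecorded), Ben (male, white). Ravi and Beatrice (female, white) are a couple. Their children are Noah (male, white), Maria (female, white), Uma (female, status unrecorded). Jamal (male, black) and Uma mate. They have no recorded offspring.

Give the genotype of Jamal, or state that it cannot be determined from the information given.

tt

Jamal is black, so Jamal is tt.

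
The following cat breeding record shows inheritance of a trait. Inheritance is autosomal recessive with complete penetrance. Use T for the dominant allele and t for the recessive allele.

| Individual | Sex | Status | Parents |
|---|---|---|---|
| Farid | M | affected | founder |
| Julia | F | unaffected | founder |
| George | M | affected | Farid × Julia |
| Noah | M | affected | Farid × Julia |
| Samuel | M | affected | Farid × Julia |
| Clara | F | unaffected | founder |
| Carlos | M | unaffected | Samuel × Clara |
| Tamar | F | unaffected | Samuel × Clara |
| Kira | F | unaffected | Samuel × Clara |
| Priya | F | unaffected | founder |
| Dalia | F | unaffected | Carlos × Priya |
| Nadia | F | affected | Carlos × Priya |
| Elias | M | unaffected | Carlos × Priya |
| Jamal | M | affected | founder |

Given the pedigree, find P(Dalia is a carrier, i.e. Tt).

2/3

Carlos is unaffected so carries T and received t from Samuel (tt), so Carlos is Tt.
Priya is unaffected so carries T and passed t to Nadia (tt), so Priya is Tt.
Their cross gives offspring ratios 1/4 TT : 1/2 Tt : 1/4 tt. Conditioning on Dalia being unaffected, P(Tt) = 1/2 / 3/4 = 2/3.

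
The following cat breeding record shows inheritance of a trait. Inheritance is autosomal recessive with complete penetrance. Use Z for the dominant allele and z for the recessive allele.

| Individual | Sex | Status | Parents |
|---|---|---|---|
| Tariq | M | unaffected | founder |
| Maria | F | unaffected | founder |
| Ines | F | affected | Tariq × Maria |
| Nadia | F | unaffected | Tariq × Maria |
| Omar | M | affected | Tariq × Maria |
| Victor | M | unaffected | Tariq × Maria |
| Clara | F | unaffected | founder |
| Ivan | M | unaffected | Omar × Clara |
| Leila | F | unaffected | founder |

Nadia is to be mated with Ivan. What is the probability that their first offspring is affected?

Tariq is unaffected so carries Z and passed z to Ines (zz), so Tariq is Zz.
Maria is unaffected so carries Z and passed z to Ines (zz), so Maria is Zz.
Nadia is an unaffected offspring of Tariq (Zz) × Maria (Zz), whose cross gives 1/4 ZZ : 1/2 Zz : 1/4 zz; conditioning on being unaffected, Nadia is ZZ with probability 1/3, Zz with probability 2/3.
Ivan is unaffected so carries Z and received z from Omar (zz), so Ivan is Zz.
Summing over parental genotype combinations, P(offspring is affected) = 2/3·1/4 = 1/6.

1/6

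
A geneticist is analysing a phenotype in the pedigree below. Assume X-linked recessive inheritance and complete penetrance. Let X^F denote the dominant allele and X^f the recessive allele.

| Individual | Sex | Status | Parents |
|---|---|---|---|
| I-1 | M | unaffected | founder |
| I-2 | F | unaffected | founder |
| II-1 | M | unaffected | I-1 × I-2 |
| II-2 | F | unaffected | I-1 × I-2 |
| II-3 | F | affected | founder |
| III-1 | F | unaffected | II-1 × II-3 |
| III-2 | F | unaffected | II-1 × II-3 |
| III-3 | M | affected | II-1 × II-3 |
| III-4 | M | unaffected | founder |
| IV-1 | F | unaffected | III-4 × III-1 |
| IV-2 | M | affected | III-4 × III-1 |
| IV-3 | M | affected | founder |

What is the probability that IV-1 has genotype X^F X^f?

III-4 is unaffected, so III-4 is X^F Y.
III-1 is unaffected so carries F and received f from II-3 (X^f X^f), so III-1 is X^F X^f.
Their cross gives offspring ratios 1/2 X^F X^F : 1/2 X^F X^f. Conditioning on IV-1 being unaffected, P(X^F X^f) = 1/2 / 1 = 1/2.

1/2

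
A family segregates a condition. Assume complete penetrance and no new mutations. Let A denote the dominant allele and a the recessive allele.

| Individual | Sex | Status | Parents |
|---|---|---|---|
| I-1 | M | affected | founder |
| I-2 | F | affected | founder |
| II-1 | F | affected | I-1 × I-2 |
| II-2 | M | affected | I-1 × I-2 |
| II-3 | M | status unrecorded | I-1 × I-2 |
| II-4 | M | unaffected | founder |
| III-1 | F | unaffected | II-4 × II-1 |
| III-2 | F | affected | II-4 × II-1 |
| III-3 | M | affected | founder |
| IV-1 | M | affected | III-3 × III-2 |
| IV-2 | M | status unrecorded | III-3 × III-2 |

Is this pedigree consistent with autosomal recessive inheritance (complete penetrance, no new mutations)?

Yes

A consistent assignment under autosomal recessive exists: I-1 aa, I-2 aa, II-1 aa, II-2 aa, II-3 aa, II-4 Aa, III-1 Aa, III-2 aa, III-3 aa, IV-1 aa, IV-2 aa.
In this assignment every recorded phenotype matches its genotype and every non-founder's genotype is obtainable from its parents' genotypes, so the pedigree is consistent.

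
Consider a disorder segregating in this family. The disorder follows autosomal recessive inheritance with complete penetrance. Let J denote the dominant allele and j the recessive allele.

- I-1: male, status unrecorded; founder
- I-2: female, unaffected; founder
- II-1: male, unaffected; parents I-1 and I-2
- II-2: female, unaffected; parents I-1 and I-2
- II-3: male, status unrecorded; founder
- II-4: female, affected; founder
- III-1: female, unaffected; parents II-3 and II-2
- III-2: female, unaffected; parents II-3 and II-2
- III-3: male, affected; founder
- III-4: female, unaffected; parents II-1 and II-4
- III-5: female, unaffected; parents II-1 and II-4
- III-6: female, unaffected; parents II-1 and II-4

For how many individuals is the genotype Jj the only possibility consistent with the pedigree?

Obligate heterozygotes: III-4 is unaffected so carries J and received j from II-4 (jj), so III-4 is Jj; III-5 is unaffected so carries J and received j from II-4 (jj), so III-5 is Jj; III-6 is unaffected so carries J and received j from II-4 (jj), so III-6 is Jj.
Every other individual is either homozygous by phenotype or has at least one consistent homozygous assignment, so the count is 3.

3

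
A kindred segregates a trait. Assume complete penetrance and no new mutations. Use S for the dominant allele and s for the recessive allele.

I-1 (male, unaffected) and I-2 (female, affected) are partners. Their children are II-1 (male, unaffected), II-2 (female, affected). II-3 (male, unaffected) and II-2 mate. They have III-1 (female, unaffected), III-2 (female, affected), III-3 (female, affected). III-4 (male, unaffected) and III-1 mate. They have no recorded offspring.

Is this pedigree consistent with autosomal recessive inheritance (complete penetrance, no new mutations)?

Yes

A consistent assignment under autosomal recessive exists: I-1 Ss, I-2 ss, II-1 Ss, II-2 ss, II-3 Ss, III-1 Ss, III-2 ss, III-3 ss, III-4 SS.
In this assignment every recorded phenotype matches its genotype and every non-founder's genotype is obtainable from its parents' genotypes, so the pedigree is consistent.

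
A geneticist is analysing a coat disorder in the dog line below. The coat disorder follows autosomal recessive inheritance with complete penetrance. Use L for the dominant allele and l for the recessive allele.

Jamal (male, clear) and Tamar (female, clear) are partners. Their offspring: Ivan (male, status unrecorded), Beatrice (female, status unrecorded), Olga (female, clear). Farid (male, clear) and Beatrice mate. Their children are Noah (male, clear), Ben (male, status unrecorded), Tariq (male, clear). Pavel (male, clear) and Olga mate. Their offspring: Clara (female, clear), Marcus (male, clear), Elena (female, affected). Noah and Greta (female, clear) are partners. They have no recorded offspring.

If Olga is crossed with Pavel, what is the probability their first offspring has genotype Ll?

1/2

Olga is clear so carries L and passed l to Elena (ll), so Olga is Ll.
Pavel is clear so carries L and passed l to Elena (ll), so Pavel is Ll.
The cross gives 1/4 LL : 1/2 Ll : 1/4 ll, so P(offspring has genotype Ll) = 1/2.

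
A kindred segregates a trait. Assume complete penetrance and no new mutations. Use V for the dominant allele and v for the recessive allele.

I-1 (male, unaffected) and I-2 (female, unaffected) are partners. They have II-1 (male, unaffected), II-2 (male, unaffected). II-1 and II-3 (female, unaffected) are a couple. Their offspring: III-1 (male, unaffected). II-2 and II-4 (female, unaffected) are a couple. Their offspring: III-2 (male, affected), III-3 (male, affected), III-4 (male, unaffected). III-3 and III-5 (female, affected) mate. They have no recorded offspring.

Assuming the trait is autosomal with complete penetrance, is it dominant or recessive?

II-2 and II-4 are both unaffected yet have an affected child III-2. Under dominance, an affected child requires at least one affected parent, so the trait cannot be dominant.

recessive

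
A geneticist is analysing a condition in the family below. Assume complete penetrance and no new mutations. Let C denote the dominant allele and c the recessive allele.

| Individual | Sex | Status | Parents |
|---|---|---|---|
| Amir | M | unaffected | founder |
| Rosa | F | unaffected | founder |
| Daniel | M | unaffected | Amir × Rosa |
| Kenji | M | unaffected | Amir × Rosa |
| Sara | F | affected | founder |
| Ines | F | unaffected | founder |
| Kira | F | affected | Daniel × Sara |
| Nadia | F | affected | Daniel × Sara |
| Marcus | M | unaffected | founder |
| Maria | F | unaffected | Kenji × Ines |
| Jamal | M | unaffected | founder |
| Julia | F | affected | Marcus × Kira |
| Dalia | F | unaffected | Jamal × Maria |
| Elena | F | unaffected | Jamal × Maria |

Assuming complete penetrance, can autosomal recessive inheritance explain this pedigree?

Yes

A consistent assignment under autosomal recessive exists: Amir CC, Rosa Cc, Daniel Cc, Kenji CC, Sara cc, Ines CC, Kira cc, Nadia cc, Marcus Cc, Maria CC, Jamal CC, Julia cc, Dalia CC, Elena CC.
In this assignment every recorded phenotype matches its genotype and every non-founder's genotype is obtainable from its parents' genotypes, so the pedigree is consistent.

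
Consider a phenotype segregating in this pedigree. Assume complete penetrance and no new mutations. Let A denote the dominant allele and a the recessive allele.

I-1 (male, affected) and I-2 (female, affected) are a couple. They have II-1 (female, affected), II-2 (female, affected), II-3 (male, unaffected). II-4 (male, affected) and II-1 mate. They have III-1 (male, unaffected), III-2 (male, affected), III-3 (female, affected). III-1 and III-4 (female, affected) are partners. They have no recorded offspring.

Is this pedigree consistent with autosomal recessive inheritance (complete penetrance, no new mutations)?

No

Under autosomal recessive, II-3 (unaffected, male) cannot arise from I-1 (affected) × I-2 (affected).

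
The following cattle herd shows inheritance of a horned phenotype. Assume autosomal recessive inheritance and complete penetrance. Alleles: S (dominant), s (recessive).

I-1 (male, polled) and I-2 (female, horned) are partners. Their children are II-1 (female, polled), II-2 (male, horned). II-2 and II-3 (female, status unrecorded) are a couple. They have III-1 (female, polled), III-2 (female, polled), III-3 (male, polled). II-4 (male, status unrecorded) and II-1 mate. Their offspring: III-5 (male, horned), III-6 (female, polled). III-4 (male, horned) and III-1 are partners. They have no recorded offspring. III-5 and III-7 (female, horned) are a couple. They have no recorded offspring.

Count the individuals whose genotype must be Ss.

Obligate heterozygotes: I-1 is polled so carries S and passed s to II-2 (ss), so I-1 is Ss; II-1 is polled so carries S and received s from I-2 (ss), so II-1 is Ss; III-1 is polled so carries S and received s from II-2 (ss), so III-1 is Ss; III-2 is polled so carries S and received s from II-2 (ss), so III-2 is Ss; III-3 is polled so carries S and received s from II-2 (ss), so III-3 is Ss.
Every other individual is either homozygous by phenotype or has at least one consistent homozygous assignment, so the count is 5.

5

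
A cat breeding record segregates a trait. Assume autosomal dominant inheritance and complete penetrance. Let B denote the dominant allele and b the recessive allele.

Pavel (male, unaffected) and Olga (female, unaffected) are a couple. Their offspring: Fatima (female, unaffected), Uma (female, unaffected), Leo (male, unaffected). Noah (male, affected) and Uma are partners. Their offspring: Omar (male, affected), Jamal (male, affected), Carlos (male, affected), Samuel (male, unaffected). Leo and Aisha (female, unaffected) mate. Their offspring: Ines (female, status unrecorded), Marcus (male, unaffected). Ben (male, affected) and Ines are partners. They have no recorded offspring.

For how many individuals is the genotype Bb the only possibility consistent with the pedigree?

Obligate heterozygotes: Noah is affected so carries B and passed b to Samuel (bb), so Noah is Bb; Omar is affected so carries B and received b from Uma (bb), so Omar is Bb; Jamal is affected so carries B and received b from Uma (bb), so Jamal is Bb; Carlos is affected so carries B and received b from Uma (bb), so Carlos is Bb.
Every other individual is either homozygous by phenotype or has at least one consistent homozygous assignment, so the count is 4.

4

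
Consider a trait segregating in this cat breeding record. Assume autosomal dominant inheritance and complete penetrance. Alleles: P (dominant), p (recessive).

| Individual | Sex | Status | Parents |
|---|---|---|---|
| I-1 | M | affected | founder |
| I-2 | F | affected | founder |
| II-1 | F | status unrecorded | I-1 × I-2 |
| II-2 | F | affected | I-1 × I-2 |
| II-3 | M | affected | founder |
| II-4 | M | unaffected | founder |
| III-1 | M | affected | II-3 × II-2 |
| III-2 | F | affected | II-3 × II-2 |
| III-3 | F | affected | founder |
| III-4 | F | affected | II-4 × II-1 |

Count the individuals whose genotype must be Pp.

1

Obligate heterozygotes: III-4 is affected so carries P and received p from II-4 (pp), so III-4 is Pp.
Every other individual is either homozygous by phenotype or has at least one consistent homozygous assignment, so the count is 1.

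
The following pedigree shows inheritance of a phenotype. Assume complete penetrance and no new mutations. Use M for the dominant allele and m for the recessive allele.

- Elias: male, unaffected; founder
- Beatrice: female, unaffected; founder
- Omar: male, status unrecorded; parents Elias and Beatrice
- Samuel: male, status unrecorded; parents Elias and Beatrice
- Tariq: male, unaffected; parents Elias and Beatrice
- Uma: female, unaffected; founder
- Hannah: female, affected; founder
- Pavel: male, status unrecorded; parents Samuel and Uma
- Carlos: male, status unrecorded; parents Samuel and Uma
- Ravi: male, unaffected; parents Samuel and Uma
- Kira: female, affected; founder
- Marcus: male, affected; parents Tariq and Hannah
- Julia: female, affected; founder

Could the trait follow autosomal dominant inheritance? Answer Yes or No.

A consistent assignment under autosomal dominant exists: Elias mm, Beatrice mm, Omar mm, Samuel mm, Tariq mm, Uma mm, Hannah MM, Pavel mm, Carlos mm, Ravi mm, Kira MM, Marcus Mm, Julia MM.
In this assignment every recorded phenotype matches its genotype and every non-founder's genotype is obtainable from its parents' genotypes, so the pedigree is consistent.

Yes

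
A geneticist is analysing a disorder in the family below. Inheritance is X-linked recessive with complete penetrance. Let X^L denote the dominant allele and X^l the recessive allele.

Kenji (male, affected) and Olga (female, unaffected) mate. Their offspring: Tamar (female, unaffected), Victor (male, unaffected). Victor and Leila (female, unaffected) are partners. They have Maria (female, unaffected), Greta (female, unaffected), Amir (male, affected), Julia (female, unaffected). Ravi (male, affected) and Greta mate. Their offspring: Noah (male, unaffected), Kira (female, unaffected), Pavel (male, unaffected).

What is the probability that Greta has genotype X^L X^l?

1/9

Victor is unaffected, so Victor is X^L Y.
Leila is unaffected so carries L and passed l to Amir (X^l Y), so Leila is X^L X^l.
Their cross gives offspring ratios 1/2 X^L X^L : 1/2 X^L X^l. Conditioning on Greta being unaffected, P(X^L X^l) = 1/2 / 1 = 1/2 before taking Greta's own offspring into account.
Ravi is affected, so Ravi is X^l Y.
Now use Greta's offspring. Probability of each recorded status — unaffected son Noah: 1/2 if Greta is X^L X^l, 1 if X^L X^L; unaffected daughter Kira: 1/2 if Greta is X^L X^l, 1 if X^L X^L; unaffected son Pavel: 1/2 if Greta is X^L X^l, 1 if X^L X^L.
Bayes: P(X^L X^l) = 1/2·1/8 / (1/2·1/8 + 1/2·1) = 1/9.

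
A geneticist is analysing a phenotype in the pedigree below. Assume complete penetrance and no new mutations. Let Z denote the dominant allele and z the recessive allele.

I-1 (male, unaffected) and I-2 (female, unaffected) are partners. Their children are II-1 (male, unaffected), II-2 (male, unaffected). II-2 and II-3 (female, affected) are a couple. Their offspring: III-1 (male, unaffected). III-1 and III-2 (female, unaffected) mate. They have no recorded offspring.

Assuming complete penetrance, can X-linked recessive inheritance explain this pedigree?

Under X-linked recessive, III-1 (unaffected, male) cannot arise from II-2 (unaffected) × II-3 (affected).

No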